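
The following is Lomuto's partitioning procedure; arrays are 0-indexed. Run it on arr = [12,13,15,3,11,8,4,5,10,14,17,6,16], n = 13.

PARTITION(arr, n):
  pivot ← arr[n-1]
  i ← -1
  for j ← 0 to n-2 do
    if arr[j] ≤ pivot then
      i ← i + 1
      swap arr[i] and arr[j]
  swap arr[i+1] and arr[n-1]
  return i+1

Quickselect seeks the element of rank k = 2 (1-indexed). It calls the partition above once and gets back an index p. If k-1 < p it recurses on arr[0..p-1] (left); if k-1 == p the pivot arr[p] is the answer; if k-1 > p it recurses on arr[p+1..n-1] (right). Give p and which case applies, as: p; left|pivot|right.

pivot=16, i=-1
j=0: 12≤16, i=0, swap(0,0) ⇒ [12,13,15,3,11,8,4,5,10,14,17,6,16]
j=1: 13≤16, i=1, swap(1,1) ⇒ [12,13,15,3,11,8,4,5,10,14,17,6,16]
j=2: 15≤16, i=2, swap(2,2) ⇒ [12,13,15,3,11,8,4,5,10,14,17,6,16]
j=3: 3≤16, i=3, swap(3,3) ⇒ [12,13,15,3,11,8,4,5,10,14,17,6,16]
j=4: 11≤16, i=4, swap(4,4) ⇒ [12,13,15,3,11,8,4,5,10,14,17,6,16]
j=5: 8≤16, i=5, swap(5,5) ⇒ [12,13,15,3,11,8,4,5,10,14,17,6,16]
j=6: 4≤16, i=6, swap(6,6) ⇒ [12,13,15,3,11,8,4,5,10,14,17,6,16]
j=7: 5≤16, i=7, swap(7,7) ⇒ [12,13,15,3,11,8,4,5,10,14,17,6,16]
j=8: 10≤16, i=8, swap(8,8) ⇒ [12,13,15,3,11,8,4,5,10,14,17,6,16]
j=9: 14≤16, i=9, swap(9,9) ⇒ [12,13,15,3,11,8,4,5,10,14,17,6,16]
j=10: 17>16, skip
j=11: 6≤16, i=10, swap(10,11) ⇒ [12,13,15,3,11,8,4,5,10,14,6,17,16]
swap(11,12) ⇒ [12,13,15,3,11,8,4,5,10,14,6,16,17]; return 11
p = 11; k-1 = 1 < 11 ⇒ left

11; left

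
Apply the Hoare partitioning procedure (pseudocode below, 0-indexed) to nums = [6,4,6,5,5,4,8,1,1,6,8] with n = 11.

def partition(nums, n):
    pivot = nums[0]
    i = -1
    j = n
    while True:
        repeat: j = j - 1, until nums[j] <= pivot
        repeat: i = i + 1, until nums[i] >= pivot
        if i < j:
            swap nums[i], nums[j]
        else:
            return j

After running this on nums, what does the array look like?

[6,4,1,5,5,4,1,8,6,6,8]

pivot = nums[0] = 6; i = -1, j = 11
j→9 (nums[9]=6≤6), i→0 (nums[0]=6≥6); i<j, swap → [6,4,6,5,5,4,8,1,1,6,8]
j→8 (nums[8]=1≤6), i→2 (nums[2]=6≥6); i<j, swap → [6,4,1,5,5,4,8,1,6,6,8]
j→7 (nums[7]=1≤6), i→6 (nums[6]=8≥6); i<j, swap → [6,4,1,5,5,4,1,8,6,6,8]
j→6, i→7; i≥j, return j=6. nums = [6,4,1,5,5,4,1,8,6,6,8]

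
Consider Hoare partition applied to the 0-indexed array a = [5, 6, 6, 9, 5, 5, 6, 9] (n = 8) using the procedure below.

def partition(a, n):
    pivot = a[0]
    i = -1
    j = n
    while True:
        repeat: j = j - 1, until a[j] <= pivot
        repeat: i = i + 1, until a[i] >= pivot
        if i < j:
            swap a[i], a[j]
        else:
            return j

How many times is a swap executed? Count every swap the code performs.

pivot = a[0] = 5; i = -1, j = 8
j→5 (a[5]=5≤5), i→0 (a[0]=5≥5); i<j, swap → [5, 6, 6, 9, 5, 5, 6, 9]
j→4 (a[4]=5≤5), i→1 (a[1]=6≥5); i<j, swap → [5, 5, 6, 9, 6, 5, 6, 9]
j→1, i→2; i≥j, return j=1. a = [5, 5, 6, 9, 6, 5, 6, 9]

2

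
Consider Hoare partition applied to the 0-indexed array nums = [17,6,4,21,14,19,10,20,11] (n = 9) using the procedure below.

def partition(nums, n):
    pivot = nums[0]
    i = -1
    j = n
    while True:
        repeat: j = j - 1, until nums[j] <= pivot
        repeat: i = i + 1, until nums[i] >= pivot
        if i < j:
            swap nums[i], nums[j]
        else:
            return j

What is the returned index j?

pivot=17
j stops at 8 (11), i stops at 0 (17); swap ⇒ [11,6,4,21,14,19,10,20,17]
j stops at 6 (10), i stops at 3 (21); swap ⇒ [11,6,4,10,14,19,21,20,17]
j stops at 4, i stops at 5; i≥j ⇒ return 4. nums=[11,6,4,10,14,19,21,20,17]

4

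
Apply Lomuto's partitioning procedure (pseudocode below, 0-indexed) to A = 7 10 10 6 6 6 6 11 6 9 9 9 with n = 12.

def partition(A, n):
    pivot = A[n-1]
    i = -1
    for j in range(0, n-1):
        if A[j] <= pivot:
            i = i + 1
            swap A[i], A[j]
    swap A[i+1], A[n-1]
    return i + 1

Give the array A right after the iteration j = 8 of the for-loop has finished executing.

pivot = A[11] = 9; i = -1
j=0: A[0]=7 ≤ 9 → i=0, swap A[0],A[0] (no change) → 7 10 10 6 6 6 6 11 6 9 9 9
j=1: A[1]=10 > 9 → no swap
j=2: A[2]=10 > 9 → no swap
j=3: A[3]=6 ≤ 9 → i=1, swap A[1],A[3] → 7 6 10 10 6 6 6 11 6 9 9 9
j=4: A[4]=6 ≤ 9 → i=2, swap A[2],A[4] → 7 6 6 10 10 6 6 11 6 9 9 9
j=5: A[5]=6 ≤ 9 → i=3, swap A[3],A[5] → 7 6 6 6 10 10 6 11 6 9 9 9
j=6: A[6]=6 ≤ 9 → i=4, swap A[4],A[6] → 7 6 6 6 6 10 10 11 6 9 9 9
j=7: A[7]=11 > 9 → no swap
j=8: A[8]=6 ≤ 9 → i=5, swap A[5],A[8] → 7 6 6 6 6 6 10 11 10 9 9 9
(after j=8) A = 7 6 6 6 6 6 10 11 10 9 9 9

7 6 6 6 6 6 10 11 10 9 9 9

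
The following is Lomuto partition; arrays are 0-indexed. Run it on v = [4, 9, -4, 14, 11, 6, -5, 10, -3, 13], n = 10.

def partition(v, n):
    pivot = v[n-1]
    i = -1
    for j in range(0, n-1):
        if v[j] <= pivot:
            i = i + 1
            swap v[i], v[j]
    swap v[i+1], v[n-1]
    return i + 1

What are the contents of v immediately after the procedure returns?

pivot = v[9] = 13; i = -1
j=0: v[0]=4 ≤ 13 → i=0, swap v[0],v[0] (no change) → [4, 9, -4, 14, 11, 6, -5, 10, -3, 13]
j=1: v[1]=9 ≤ 13 → i=1, swap v[1],v[1] (no change) → [4, 9, -4, 14, 11, 6, -5, 10, -3, 13]
j=2: v[2]=-4 ≤ 13 → i=2, swap v[2],v[2] (no change) → [4, 9, -4, 14, 11, 6, -5, 10, -3, 13]
j=3: v[3]=14 > 13 → no swap
j=4: v[4]=11 ≤ 13 → i=3, swap v[3],v[4] → [4, 9, -4, 11, 14, 6, -5, 10, -3, 13]
j=5: v[5]=6 ≤ 13 → i=4, swap v[4],v[5] → [4, 9, -4, 11, 6, 14, -5, 10, -3, 13]
j=6: v[6]=-5 ≤ 13 → i=5, swap v[5],v[6] → [4, 9, -4, 11, 6, -5, 14, 10, -3, 13]
j=7: v[7]=10 ≤ 13 → i=6, swap v[6],v[7] → [4, 9, -4, 11, 6, -5, 10, 14, -3, 13]
j=8: v[8]=-3 ≤ 13 → i=7, swap v[7],v[8] → [4, 9, -4, 11, 6, -5, 10, -3, 14, 13]
final swap v[8],v[9] → [4, 9, -4, 11, 6, -5, 10, -3, 13, 14]; return 8

[4, 9, -4, 11, 6, -5, 10, -3, 13, 14]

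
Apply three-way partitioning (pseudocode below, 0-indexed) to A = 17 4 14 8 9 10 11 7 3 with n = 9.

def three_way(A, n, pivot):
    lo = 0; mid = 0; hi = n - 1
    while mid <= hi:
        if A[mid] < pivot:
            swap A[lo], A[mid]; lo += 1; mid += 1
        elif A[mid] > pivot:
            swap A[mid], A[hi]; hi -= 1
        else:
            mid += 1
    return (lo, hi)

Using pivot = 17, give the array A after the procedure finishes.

lo=0 mid=0 hi=8
17=17: mid=1
4<17: swap(0,1), lo=1 mid=2 ⇒ 4 17 14 8 9 10 11 7 3
14<17: swap(1,2), lo=2 mid=3 ⇒ 4 14 17 8 9 10 11 7 3
8<17: swap(2,3), lo=3 mid=4 ⇒ 4 14 8 17 9 10 11 7 3
9<17: swap(3,4), lo=4 mid=5 ⇒ 4 14 8 9 17 10 11 7 3
10<17: swap(4,5), lo=5 mid=6 ⇒ 4 14 8 9 10 17 11 7 3
11<17: swap(5,6), lo=6 mid=7 ⇒ 4 14 8 9 10 11 17 7 3
7<17: swap(6,7), lo=7 mid=8 ⇒ 4 14 8 9 10 11 7 17 3
3<17: swap(7,8), lo=8 mid=9 ⇒ 4 14 8 9 10 11 7 3 17
done. lo=8 hi=8; A=4 14 8 9 10 11 7 3 17

4 14 8 9 10 11 7 3 17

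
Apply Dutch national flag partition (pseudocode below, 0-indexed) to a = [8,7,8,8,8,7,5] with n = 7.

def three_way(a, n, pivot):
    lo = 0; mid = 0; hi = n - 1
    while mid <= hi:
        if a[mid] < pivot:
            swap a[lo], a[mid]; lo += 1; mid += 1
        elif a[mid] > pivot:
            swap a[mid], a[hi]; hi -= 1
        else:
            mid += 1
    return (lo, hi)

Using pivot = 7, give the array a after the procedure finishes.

pivot = 7; lo=0, mid=0, hi=6
a[mid]=8>7: swap a[0],a[6]; hi=5 → [5,7,8,8,8,7,8]
a[mid]=5<7: swap a[0],a[0]; lo=1,mid=1 → [5,7,8,8,8,7,8]
a[mid]=7=7: mid=2
a[mid]=8>7: swap a[2],a[5]; hi=4 → [5,7,7,8,8,8,8]
a[mid]=7=7: mid=3
a[mid]=8>7: swap a[3],a[4]; hi=3 → [5,7,7,8,8,8,8]
a[mid]=8>7: swap a[3],a[3]; hi=2 → [5,7,7,8,8,8,8]
end: lo=1, hi=2; a = [5,7,7,8,8,8,8]

[5,7,7,8,8,8,8]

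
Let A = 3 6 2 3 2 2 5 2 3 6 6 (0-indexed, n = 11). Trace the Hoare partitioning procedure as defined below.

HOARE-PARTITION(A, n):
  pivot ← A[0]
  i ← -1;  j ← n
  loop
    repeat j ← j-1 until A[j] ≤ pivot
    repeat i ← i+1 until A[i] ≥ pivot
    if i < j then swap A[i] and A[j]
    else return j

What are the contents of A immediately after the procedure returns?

pivot=3
j stops at 8 (3), i stops at 0 (3); swap ⇒ 3 6 2 3 2 2 5 2 3 6 6
j stops at 7 (2), i stops at 1 (6); swap ⇒ 3 2 2 3 2 2 5 6 3 6 6
j stops at 5 (2), i stops at 3 (3); swap ⇒ 3 2 2 2 2 3 5 6 3 6 6
j stops at 4, i stops at 5; i≥j ⇒ return 4. A=3 2 2 2 2 3 5 6 3 6 6

3 2 2 2 2 3 5 6 3 6 6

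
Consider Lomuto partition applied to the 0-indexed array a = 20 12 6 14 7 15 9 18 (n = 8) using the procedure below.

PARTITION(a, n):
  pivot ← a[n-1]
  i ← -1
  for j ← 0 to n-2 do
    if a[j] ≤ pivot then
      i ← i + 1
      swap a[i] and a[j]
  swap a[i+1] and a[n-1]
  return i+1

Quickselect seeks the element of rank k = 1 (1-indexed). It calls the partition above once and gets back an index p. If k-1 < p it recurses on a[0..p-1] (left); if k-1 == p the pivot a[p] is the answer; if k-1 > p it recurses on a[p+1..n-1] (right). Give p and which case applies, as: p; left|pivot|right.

pivot = a[7] = 18; i = -1
j=0: a[0]=20 > 18 → no swap
j=1: a[1]=12 ≤ 18 → i=0, swap a[0],a[1] → 12 20 6 14 7 15 9 18
j=2: a[2]=6 ≤ 18 → i=1, swap a[1],a[2] → 12 6 20 14 7 15 9 18
j=3: a[3]=14 ≤ 18 → i=2, swap a[2],a[3] → 12 6 14 20 7 15 9 18
j=4: a[4]=7 ≤ 18 → i=3, swap a[3],a[4] → 12 6 14 7 20 15 9 18
j=5: a[5]=15 ≤ 18 → i=4, swap a[4],a[5] → 12 6 14 7 15 20 9 18
j=6: a[6]=9 ≤ 18 → i=5, swap a[5],a[6] → 12 6 14 7 15 9 20 18
final swap a[6],a[7] → 12 6 14 7 15 9 18 20; return 6
p = 6; k-1 = 0 < 6 ⇒ left

6; left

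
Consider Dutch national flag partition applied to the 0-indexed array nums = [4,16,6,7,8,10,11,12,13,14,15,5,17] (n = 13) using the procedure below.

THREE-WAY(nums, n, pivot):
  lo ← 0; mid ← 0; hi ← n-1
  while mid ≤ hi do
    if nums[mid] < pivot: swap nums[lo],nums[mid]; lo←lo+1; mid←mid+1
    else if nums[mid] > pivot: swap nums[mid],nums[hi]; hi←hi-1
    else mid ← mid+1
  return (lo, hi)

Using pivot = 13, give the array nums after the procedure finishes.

lo=0 mid=0 hi=12
4<13: swap(0,0), lo=1 mid=1 ⇒ [4,16,6,7,8,10,11,12,13,14,15,5,17]
16>13: swap(1,12), hi=11 ⇒ [4,17,6,7,8,10,11,12,13,14,15,5,16]
17>13: swap(1,11), hi=10 ⇒ [4,5,6,7,8,10,11,12,13,14,15,17,16]
5<13: swap(1,1), lo=2 mid=2 ⇒ [4,5,6,7,8,10,11,12,13,14,15,17,16]
6<13: swap(2,2), lo=3 mid=3 ⇒ [4,5,6,7,8,10,11,12,13,14,15,17,16]
7<13: swap(3,3), lo=4 mid=4 ⇒ [4,5,6,7,8,10,11,12,13,14,15,17,16]
8<13: swap(4,4), lo=5 mid=5 ⇒ [4,5,6,7,8,10,11,12,13,14,15,17,16]
10<13: swap(5,5), lo=6 mid=6 ⇒ [4,5,6,7,8,10,11,12,13,14,15,17,16]
11<13: swap(6,6), lo=7 mid=7 ⇒ [4,5,6,7,8,10,11,12,13,14,15,17,16]
12<13: swap(7,7), lo=8 mid=8 ⇒ [4,5,6,7,8,10,11,12,13,14,15,17,16]
13=13: mid=9
14>13: swap(9,10), hi=9 ⇒ [4,5,6,7,8,10,11,12,13,15,14,17,16]
15>13: swap(9,9), hi=8 ⇒ [4,5,6,7,8,10,11,12,13,15,14,17,16]
done. lo=8 hi=8; nums=[4,5,6,7,8,10,11,12,13,15,14,17,16]

[4,5,6,7,8,10,11,12,13,15,14,17,16]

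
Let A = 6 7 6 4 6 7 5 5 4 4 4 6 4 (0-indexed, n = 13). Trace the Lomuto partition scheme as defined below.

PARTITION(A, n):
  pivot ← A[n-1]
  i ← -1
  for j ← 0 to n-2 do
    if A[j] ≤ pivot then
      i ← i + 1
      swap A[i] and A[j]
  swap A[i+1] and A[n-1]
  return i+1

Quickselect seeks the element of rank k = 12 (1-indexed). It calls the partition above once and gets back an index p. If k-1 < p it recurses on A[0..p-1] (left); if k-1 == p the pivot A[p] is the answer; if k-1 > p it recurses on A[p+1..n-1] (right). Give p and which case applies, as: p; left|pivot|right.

pivot = A[12] = 4; i = -1
j=0: A[0]=6 > 4 → no swap
j=1: A[1]=7 > 4 → no swap
j=2: A[2]=6 > 4 → no swap
j=3: A[3]=4 ≤ 4 → i=0, swap A[0],A[3] → 4 7 6 6 6 7 5 5 4 4 4 6 4
j=4: A[4]=6 > 4 → no swap
j=5: A[5]=7 > 4 → no swap
j=6: A[6]=5 > 4 → no swap
j=7: A[7]=5 > 4 → no swap
j=8: A[8]=4 ≤ 4 → i=1, swap A[1],A[8] → 4 4 6 6 6 7 5 5 7 4 4 6 4
j=9: A[9]=4 ≤ 4 → i=2, swap A[2],A[9] → 4 4 4 6 6 7 5 5 7 6 4 6 4
j=10: A[10]=4 ≤ 4 → i=3, swap A[3],A[10] → 4 4 4 4 6 7 5 5 7 6 6 6 4
j=11: A[11]=6 > 4 → no swap
final swap A[4],A[12] → 4 4 4 4 4 7 5 5 7 6 6 6 6; return 4
p = 4; k-1 = 11 > 4 ⇒ right

4; right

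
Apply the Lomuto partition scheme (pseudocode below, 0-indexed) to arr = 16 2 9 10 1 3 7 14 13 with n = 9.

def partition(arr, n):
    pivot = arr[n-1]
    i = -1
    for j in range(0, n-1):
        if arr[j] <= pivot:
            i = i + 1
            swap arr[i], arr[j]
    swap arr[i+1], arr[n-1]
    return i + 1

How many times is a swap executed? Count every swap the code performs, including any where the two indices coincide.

7

pivot = arr[8] = 13; i = -1
j=0: arr[0]=16 > 13 → no swap
j=1: arr[1]=2 ≤ 13 → i=0, swap arr[0],arr[1] → 2 16 9 10 1 3 7 14 13
j=2: arr[2]=9 ≤ 13 → i=1, swap arr[1],arr[2] → 2 9 16 10 1 3 7 14 13
j=3: arr[3]=10 ≤ 13 → i=2, swap arr[2],arr[3] → 2 9 10 16 1 3 7 14 13
j=4: arr[4]=1 ≤ 13 → i=3, swap arr[3],arr[4] → 2 9 10 1 16 3 7 14 13
j=5: arr[5]=3 ≤ 13 → i=4, swap arr[4],arr[5] → 2 9 10 1 3 16 7 14 13
j=6: arr[6]=7 ≤ 13 → i=5, swap arr[5],arr[6] → 2 9 10 1 3 7 16 14 13
j=7: arr[7]=14 > 13 → no swap
final swap arr[6],arr[8] → 2 9 10 1 3 7 13 14 16; return 6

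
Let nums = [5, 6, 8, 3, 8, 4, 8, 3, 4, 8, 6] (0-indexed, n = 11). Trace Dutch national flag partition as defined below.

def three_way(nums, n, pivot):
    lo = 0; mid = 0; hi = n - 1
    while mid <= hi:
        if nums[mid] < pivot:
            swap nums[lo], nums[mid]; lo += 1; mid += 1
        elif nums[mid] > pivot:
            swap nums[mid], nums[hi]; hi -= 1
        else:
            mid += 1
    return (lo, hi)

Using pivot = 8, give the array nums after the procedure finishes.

lo=0 mid=0 hi=10
5<8: swap(0,0), lo=1 mid=1 ⇒ [5, 6, 8, 3, 8, 4, 8, 3, 4, 8, 6]
6<8: swap(1,1), lo=2 mid=2 ⇒ [5, 6, 8, 3, 8, 4, 8, 3, 4, 8, 6]
8=8: mid=3
3<8: swap(2,3), lo=3 mid=4 ⇒ [5, 6, 3, 8, 8, 4, 8, 3, 4, 8, 6]
8=8: mid=5
4<8: swap(3,5), lo=4 mid=6 ⇒ [5, 6, 3, 4, 8, 8, 8, 3, 4, 8, 6]
8=8: mid=7
3<8: swap(4,7), lo=5 mid=8 ⇒ [5, 6, 3, 4, 3, 8, 8, 8, 4, 8, 6]
4<8: swap(5,8), lo=6 mid=9 ⇒ [5, 6, 3, 4, 3, 4, 8, 8, 8, 8, 6]
8=8: mid=10
6<8: swap(6,10), lo=7 mid=11 ⇒ [5, 6, 3, 4, 3, 4, 6, 8, 8, 8, 8]
done. lo=7 hi=10; nums=[5, 6, 3, 4, 3, 4, 6, 8, 8, 8, 8]

[5, 6, 3, 4, 3, 4, 6, 8, 8, 8, 8]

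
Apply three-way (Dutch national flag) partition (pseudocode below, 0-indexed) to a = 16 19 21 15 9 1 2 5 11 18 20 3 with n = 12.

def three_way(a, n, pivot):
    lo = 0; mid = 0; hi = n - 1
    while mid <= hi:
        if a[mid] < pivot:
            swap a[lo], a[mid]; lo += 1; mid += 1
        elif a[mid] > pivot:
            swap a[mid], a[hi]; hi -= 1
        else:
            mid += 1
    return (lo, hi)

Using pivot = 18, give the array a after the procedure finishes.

16 3 15 9 1 2 5 11 18 20 21 19

lo=0 mid=0 hi=11
16<18: swap(0,0), lo=1 mid=1 ⇒ 16 19 21 15 9 1 2 5 11 18 20 3
19>18: swap(1,11), hi=10 ⇒ 16 3 21 15 9 1 2 5 11 18 20 19
3<18: swap(1,1), lo=2 mid=2 ⇒ 16 3 21 15 9 1 2 5 11 18 20 19
21>18: swap(2,10), hi=9 ⇒ 16 3 20 15 9 1 2 5 11 18 21 19
20>18: swap(2,9), hi=8 ⇒ 16 3 18 15 9 1 2 5 11 20 21 19
18=18: mid=3
15<18: swap(2,3), lo=3 mid=4 ⇒ 16 3 15 18 9 1 2 5 11 20 21 19
9<18: swap(3,4), lo=4 mid=5 ⇒ 16 3 15 9 18 1 2 5 11 20 21 19
1<18: swap(4,5), lo=5 mid=6 ⇒ 16 3 15 9 1 18 2 5 11 20 21 19
2<18: swap(5,6), lo=6 mid=7 ⇒ 16 3 15 9 1 2 18 5 11 20 21 19
5<18: swap(6,7), lo=7 mid=8 ⇒ 16 3 15 9 1 2 5 18 11 20 21 19
11<18: swap(7,8), lo=8 mid=9 ⇒ 16 3 15 9 1 2 5 11 18 20 21 19
done. lo=8 hi=8; a=16 3 15 9 1 2 5 11 18 20 21 19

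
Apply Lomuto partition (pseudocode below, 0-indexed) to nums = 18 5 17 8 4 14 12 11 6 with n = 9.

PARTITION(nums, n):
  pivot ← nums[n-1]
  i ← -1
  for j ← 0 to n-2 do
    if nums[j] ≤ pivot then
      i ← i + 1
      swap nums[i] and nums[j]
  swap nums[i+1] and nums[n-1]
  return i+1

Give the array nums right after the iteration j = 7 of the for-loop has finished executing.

5 4 17 8 18 14 12 11 6

pivot=6, i=-1
j=0: 18>6, skip
j=1: 5≤6, i=0, swap(0,1) ⇒ 5 18 17 8 4 14 12 11 6
j=2: 17>6, skip
j=3: 8>6, skip
j=4: 4≤6, i=1, swap(1,4) ⇒ 5 4 17 8 18 14 12 11 6
j=5: 14>6, skip
j=6: 12>6, skip
j=7: 11>6, skip
(after j=7) nums = 5 4 17 8 18 14 12 11 6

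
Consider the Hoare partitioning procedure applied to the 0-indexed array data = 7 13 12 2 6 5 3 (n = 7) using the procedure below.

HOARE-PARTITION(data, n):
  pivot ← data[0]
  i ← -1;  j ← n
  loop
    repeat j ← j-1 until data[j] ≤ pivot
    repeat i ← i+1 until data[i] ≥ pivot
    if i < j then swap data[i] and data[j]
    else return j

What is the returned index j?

3

pivot = data[0] = 7; i = -1, j = 7
j→6 (data[6]=3≤7), i→0 (data[0]=7≥7); i<j, swap → 3 13 12 2 6 5 7
j→5 (data[5]=5≤7), i→1 (data[1]=13≥7); i<j, swap → 3 5 12 2 6 13 7
j→4 (data[4]=6≤7), i→2 (data[2]=12≥7); i<j, swap → 3 5 6 2 12 13 7
j→3, i→4; i≥j, return j=3. data = 3 5 6 2 12 13 7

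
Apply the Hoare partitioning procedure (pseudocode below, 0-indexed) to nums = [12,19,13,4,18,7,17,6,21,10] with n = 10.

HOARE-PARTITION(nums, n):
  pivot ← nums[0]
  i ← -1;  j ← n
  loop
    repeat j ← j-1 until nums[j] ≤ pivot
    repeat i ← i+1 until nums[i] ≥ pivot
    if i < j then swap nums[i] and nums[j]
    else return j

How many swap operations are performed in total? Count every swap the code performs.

3

pivot=12
j stops at 9 (10), i stops at 0 (12); swap ⇒ [10,19,13,4,18,7,17,6,21,12]
j stops at 7 (6), i stops at 1 (19); swap ⇒ [10,6,13,4,18,7,17,19,21,12]
j stops at 5 (7), i stops at 2 (13); swap ⇒ [10,6,7,4,18,13,17,19,21,12]
j stops at 3, i stops at 4; i≥j ⇒ return 3. nums=[10,6,7,4,18,13,17,19,21,12]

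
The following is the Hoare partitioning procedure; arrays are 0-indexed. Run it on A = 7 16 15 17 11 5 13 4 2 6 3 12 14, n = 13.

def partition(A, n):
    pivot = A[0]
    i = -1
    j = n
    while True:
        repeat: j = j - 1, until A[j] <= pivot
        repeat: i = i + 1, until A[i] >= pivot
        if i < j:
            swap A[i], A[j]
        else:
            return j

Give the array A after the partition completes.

3 6 2 4 5 11 13 17 15 16 7 12 14

pivot=7
j stops at 10 (3), i stops at 0 (7); swap ⇒ 3 16 15 17 11 5 13 4 2 6 7 12 14
j stops at 9 (6), i stops at 1 (16); swap ⇒ 3 6 15 17 11 5 13 4 2 16 7 12 14
j stops at 8 (2), i stops at 2 (15); swap ⇒ 3 6 2 17 11 5 13 4 15 16 7 12 14
j stops at 7 (4), i stops at 3 (17); swap ⇒ 3 6 2 4 11 5 13 17 15 16 7 12 14
j stops at 5 (5), i stops at 4 (11); swap ⇒ 3 6 2 4 5 11 13 17 15 16 7 12 14
j stops at 4, i stops at 5; i≥j ⇒ return 4. A=3 6 2 4 5 11 13 17 15 16 7 12 14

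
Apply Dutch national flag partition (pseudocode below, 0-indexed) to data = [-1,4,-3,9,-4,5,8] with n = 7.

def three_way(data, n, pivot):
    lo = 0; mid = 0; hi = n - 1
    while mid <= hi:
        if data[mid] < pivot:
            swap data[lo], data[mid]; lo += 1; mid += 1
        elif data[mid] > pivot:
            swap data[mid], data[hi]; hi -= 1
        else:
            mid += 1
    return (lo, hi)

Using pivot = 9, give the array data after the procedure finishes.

pivot = 9; lo=0, mid=0, hi=6
data[mid]=-1<9: swap data[0],data[0]; lo=1,mid=1 → [-1,4,-3,9,-4,5,8]
data[mid]=4<9: swap data[1],data[1]; lo=2,mid=2 → [-1,4,-3,9,-4,5,8]
data[mid]=-3<9: swap data[2],data[2]; lo=3,mid=3 → [-1,4,-3,9,-4,5,8]
data[mid]=9=9: mid=4
data[mid]=-4<9: swap data[3],data[4]; lo=4,mid=5 → [-1,4,-3,-4,9,5,8]
data[mid]=5<9: swap data[4],data[5]; lo=5,mid=6 → [-1,4,-3,-4,5,9,8]
data[mid]=8<9: swap data[5],data[6]; lo=6,mid=7 → [-1,4,-3,-4,5,8,9]
end: lo=6, hi=6; data = [-1,4,-3,-4,5,8,9]

[-1,4,-3,-4,5,8,9]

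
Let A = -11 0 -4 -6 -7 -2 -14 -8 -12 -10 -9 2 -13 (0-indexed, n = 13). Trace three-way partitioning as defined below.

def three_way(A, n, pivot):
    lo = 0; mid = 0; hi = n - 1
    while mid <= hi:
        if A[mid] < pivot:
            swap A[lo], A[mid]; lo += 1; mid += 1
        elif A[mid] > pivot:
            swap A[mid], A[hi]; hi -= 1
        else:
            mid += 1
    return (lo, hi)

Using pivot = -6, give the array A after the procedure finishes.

-11 -13 -9 -7 -10 -14 -8 -12 -6 -2 2 -4 0

pivot = -6; lo=0, mid=0, hi=12
A[mid]=-11<-6: swap A[0],A[0]; lo=1,mid=1 → -11 0 -4 -6 -7 -2 -14 -8 -12 -10 -9 2 -13
A[mid]=0>-6: swap A[1],A[12]; hi=11 → -11 -13 -4 -6 -7 -2 -14 -8 -12 -10 -9 2 0
A[mid]=-13<-6: swap A[1],A[1]; lo=2,mid=2 → -11 -13 -4 -6 -7 -2 -14 -8 -12 -10 -9 2 0
A[mid]=-4>-6: swap A[2],A[11]; hi=10 → -11 -13 2 -6 -7 -2 -14 -8 -12 -10 -9 -4 0
A[mid]=2>-6: swap A[2],A[10]; hi=9 → -11 -13 -9 -6 -7 -2 -14 -8 -12 -10 2 -4 0
A[mid]=-9<-6: swap A[2],A[2]; lo=3,mid=3 → -11 -13 -9 -6 -7 -2 -14 -8 -12 -10 2 -4 0
A[mid]=-6=-6: mid=4
A[mid]=-7<-6: swap A[3],A[4]; lo=4,mid=5 → -11 -13 -9 -7 -6 -2 -14 -8 -12 -10 2 -4 0
A[mid]=-2>-6: swap A[5],A[9]; hi=8 → -11 -13 -9 -7 -6 -10 -14 -8 -12 -2 2 -4 0
A[mid]=-10<-6: swap A[4],A[5]; lo=5,mid=6 → -11 -13 -9 -7 -10 -6 -14 -8 -12 -2 2 -4 0
A[mid]=-14<-6: swap A[5],A[6]; lo=6,mid=7 → -11 -13 -9 -7 -10 -14 -6 -8 -12 -2 2 -4 0
A[mid]=-8<-6: swap A[6],A[7]; lo=7,mid=8 → -11 -13 -9 -7 -10 -14 -8 -6 -12 -2 2 -4 0
A[mid]=-12<-6: swap A[7],A[8]; lo=8,mid=9 → -11 -13 -9 -7 -10 -14 -8 -12 -6 -2 2 -4 0
end: lo=8, hi=8; A = -11 -13 -9 -7 -10 -14 -8 -12 -6 -2 2 -4 0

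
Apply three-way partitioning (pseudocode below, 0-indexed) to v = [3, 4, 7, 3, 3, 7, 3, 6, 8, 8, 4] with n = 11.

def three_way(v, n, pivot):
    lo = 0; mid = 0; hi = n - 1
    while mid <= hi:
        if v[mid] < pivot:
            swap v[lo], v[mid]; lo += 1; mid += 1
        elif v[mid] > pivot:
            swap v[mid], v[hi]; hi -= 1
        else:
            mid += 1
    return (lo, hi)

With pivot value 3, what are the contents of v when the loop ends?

lo=0 mid=0 hi=10
3=3: mid=1
4>3: swap(1,10), hi=9 ⇒ [3, 4, 7, 3, 3, 7, 3, 6, 8, 8, 4]
4>3: swap(1,9), hi=8 ⇒ [3, 8, 7, 3, 3, 7, 3, 6, 8, 4, 4]
8>3: swap(1,8), hi=7 ⇒ [3, 8, 7, 3, 3, 7, 3, 6, 8, 4, 4]
8>3: swap(1,7), hi=6 ⇒ [3, 6, 7, 3, 3, 7, 3, 8, 8, 4, 4]
6>3: swap(1,6), hi=5 ⇒ [3, 3, 7, 3, 3, 7, 6, 8, 8, 4, 4]
3=3: mid=2
7>3: swap(2,5), hi=4 ⇒ [3, 3, 7, 3, 3, 7, 6, 8, 8, 4, 4]
7>3: swap(2,4), hi=3 ⇒ [3, 3, 3, 3, 7, 7, 6, 8, 8, 4, 4]
3=3: mid=3
3=3: mid=4
done. lo=0 hi=3; v=[3, 3, 3, 3, 7, 7, 6, 8, 8, 4, 4]

[3, 3, 3, 3, 7, 7, 6, 8, 8, 4, 4]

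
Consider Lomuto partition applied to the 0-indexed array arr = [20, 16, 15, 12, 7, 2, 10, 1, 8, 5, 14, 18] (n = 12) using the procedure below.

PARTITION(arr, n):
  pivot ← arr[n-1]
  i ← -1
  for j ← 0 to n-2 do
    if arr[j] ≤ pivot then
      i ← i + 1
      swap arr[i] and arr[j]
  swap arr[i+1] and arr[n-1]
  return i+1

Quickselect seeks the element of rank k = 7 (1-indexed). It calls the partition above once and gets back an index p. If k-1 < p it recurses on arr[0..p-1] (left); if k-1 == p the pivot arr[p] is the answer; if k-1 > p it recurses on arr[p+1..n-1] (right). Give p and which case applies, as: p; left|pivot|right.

10; left

pivot=18, i=-1
j=0: 20>18, skip
j=1: 16≤18, i=0, swap(0,1) ⇒ [16, 20, 15, 12, 7, 2, 10, 1, 8, 5, 14, 18]
j=2: 15≤18, i=1, swap(1,2) ⇒ [16, 15, 20, 12, 7, 2, 10, 1, 8, 5, 14, 18]
j=3: 12≤18, i=2, swap(2,3) ⇒ [16, 15, 12, 20, 7, 2, 10, 1, 8, 5, 14, 18]
j=4: 7≤18, i=3, swap(3,4) ⇒ [16, 15, 12, 7, 20, 2, 10, 1, 8, 5, 14, 18]
j=5: 2≤18, i=4, swap(4,5) ⇒ [16, 15, 12, 7, 2, 20, 10, 1, 8, 5, 14, 18]
j=6: 10≤18, i=5, swap(5,6) ⇒ [16, 15, 12, 7, 2, 10, 20, 1, 8, 5, 14, 18]
j=7: 1≤18, i=6, swap(6,7) ⇒ [16, 15, 12, 7, 2, 10, 1, 20, 8, 5, 14, 18]
j=8: 8≤18, i=7, swap(7,8) ⇒ [16, 15, 12, 7, 2, 10, 1, 8, 20, 5, 14, 18]
j=9: 5≤18, i=8, swap(8,9) ⇒ [16, 15, 12, 7, 2, 10, 1, 8, 5, 20, 14, 18]
j=10: 14≤18, i=9, swap(9,10) ⇒ [16, 15, 12, 7, 2, 10, 1, 8, 5, 14, 20, 18]
swap(10,11) ⇒ [16, 15, 12, 7, 2, 10, 1, 8, 5, 14, 18, 20]; return 10
p = 10; k-1 = 6 < 10 ⇒ left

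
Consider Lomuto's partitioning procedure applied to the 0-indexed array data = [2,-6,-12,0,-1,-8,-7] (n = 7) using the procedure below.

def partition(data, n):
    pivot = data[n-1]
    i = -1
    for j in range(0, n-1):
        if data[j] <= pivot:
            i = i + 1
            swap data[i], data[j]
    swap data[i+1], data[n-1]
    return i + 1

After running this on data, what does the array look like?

[-12,-8,-7,0,-1,-6,2]

pivot = data[6] = -7; i = -1
j=0: data[0]=2 > -7 → no swap
j=1: data[1]=-6 > -7 → no swap
j=2: data[2]=-12 ≤ -7 → i=0, swap data[0],data[2] → [-12,-6,2,0,-1,-8,-7]
j=3: data[3]=0 > -7 → no swap
j=4: data[4]=-1 > -7 → no swap
j=5: data[5]=-8 ≤ -7 → i=1, swap data[1],data[5] → [-12,-8,2,0,-1,-6,-7]
final swap data[2],data[6] → [-12,-8,-7,0,-1,-6,2]; return 2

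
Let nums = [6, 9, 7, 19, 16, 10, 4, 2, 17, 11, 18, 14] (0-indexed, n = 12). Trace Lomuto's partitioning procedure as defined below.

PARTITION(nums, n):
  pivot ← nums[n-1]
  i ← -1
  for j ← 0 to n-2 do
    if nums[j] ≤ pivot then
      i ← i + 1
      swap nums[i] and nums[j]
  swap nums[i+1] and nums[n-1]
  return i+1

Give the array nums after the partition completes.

pivot=14, i=-1
j=0: 6≤14, i=0, swap(0,0) ⇒ [6, 9, 7, 19, 16, 10, 4, 2, 17, 11, 18, 14]
j=1: 9≤14, i=1, swap(1,1) ⇒ [6, 9, 7, 19, 16, 10, 4, 2, 17, 11, 18, 14]
j=2: 7≤14, i=2, swap(2,2) ⇒ [6, 9, 7, 19, 16, 10, 4, 2, 17, 11, 18, 14]
j=3: 19>14, skip
j=4: 16>14, skip
j=5: 10≤14, i=3, swap(3,5) ⇒ [6, 9, 7, 10, 16, 19, 4, 2, 17, 11, 18, 14]
j=6: 4≤14, i=4, swap(4,6) ⇒ [6, 9, 7, 10, 4, 19, 16, 2, 17, 11, 18, 14]
j=7: 2≤14, i=5, swap(5,7) ⇒ [6, 9, 7, 10, 4, 2, 16, 19, 17, 11, 18, 14]
j=8: 17>14, skip
j=9: 11≤14, i=6, swap(6,9) ⇒ [6, 9, 7, 10, 4, 2, 11, 19, 17, 16, 18, 14]
j=10: 18>14, skip
swap(7,11) ⇒ [6, 9, 7, 10, 4, 2, 11, 14, 17, 16, 18, 19]; return 7

[6, 9, 7, 10, 4, 2, 11, 14, 17, 16, 18, 19]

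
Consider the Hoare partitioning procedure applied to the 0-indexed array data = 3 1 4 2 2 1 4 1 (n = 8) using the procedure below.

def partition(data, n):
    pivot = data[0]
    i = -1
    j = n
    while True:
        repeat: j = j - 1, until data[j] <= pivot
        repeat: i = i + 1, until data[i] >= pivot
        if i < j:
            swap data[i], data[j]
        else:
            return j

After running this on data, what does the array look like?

1 1 1 2 2 4 4 3

pivot = data[0] = 3; i = -1, j = 8
j→7 (data[7]=1≤3), i→0 (data[0]=3≥3); i<j, swap → 1 1 4 2 2 1 4 3
j→5 (data[5]=1≤3), i→2 (data[2]=4≥3); i<j, swap → 1 1 1 2 2 4 4 3
j→4, i→5; i≥j, return j=4. data = 1 1 1 2 2 4 4 3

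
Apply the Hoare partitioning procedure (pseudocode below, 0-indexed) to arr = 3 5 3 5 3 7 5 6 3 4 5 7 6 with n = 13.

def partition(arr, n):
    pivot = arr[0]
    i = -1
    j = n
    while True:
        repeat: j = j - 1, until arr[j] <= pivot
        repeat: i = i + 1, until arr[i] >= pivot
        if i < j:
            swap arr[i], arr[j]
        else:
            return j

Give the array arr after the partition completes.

pivot = arr[0] = 3; i = -1, j = 13
j→8 (arr[8]=3≤3), i→0 (arr[0]=3≥3); i<j, swap → 3 5 3 5 3 7 5 6 3 4 5 7 6
j→4 (arr[4]=3≤3), i→1 (arr[1]=5≥3); i<j, swap → 3 3 3 5 5 7 5 6 3 4 5 7 6
j→2, i→2; i≥j, return j=2. arr = 3 3 3 5 5 7 5 6 3 4 5 7 6

3 3 3 5 5 7 5 6 3 4 5 7 6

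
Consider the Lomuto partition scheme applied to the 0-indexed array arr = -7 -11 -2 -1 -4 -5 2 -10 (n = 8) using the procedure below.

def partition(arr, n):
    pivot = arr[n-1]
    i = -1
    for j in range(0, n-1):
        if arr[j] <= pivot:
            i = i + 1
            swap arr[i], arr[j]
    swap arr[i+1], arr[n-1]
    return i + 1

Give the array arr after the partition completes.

pivot=-10, i=-1
j=0: -7>-10, skip
j=1: -11≤-10, i=0, swap(0,1) ⇒ -11 -7 -2 -1 -4 -5 2 -10
j=2: -2>-10, skip
j=3: -1>-10, skip
j=4: -4>-10, skip
j=5: -5>-10, skip
j=6: 2>-10, skip
swap(1,7) ⇒ -11 -10 -2 -1 -4 -5 2 -7; return 1

-11 -10 -2 -1 -4 -5 2 -7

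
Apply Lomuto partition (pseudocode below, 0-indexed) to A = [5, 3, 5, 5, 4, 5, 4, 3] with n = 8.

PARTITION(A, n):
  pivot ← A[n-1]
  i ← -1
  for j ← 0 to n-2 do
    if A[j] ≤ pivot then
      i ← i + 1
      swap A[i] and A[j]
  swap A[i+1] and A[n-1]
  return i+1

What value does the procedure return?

1

pivot = A[7] = 3; i = -1
j=0: A[0]=5 > 3 → no swap
j=1: A[1]=3 ≤ 3 → i=0, swap A[0],A[1] → [3, 5, 5, 5, 4, 5, 4, 3]
j=2: A[2]=5 > 3 → no swap
j=3: A[3]=5 > 3 → no swap
j=4: A[4]=4 > 3 → no swap
j=5: A[5]=5 > 3 → no swap
j=6: A[6]=4 > 3 → no swap
final swap A[1],A[7] → [3, 3, 5, 5, 4, 5, 4, 5]; return 1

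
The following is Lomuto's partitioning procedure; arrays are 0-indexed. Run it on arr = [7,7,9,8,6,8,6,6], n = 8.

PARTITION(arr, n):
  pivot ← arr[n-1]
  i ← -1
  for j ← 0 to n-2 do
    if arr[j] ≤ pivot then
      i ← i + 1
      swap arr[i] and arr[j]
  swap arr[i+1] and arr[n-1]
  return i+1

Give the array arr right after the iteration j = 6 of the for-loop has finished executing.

pivot = arr[7] = 6; i = -1
j=0: arr[0]=7 > 6 → no swap
j=1: arr[1]=7 > 6 → no swap
j=2: arr[2]=9 > 6 → no swap
j=3: arr[3]=8 > 6 → no swap
j=4: arr[4]=6 ≤ 6 → i=0, swap arr[0],arr[4] → [6,7,9,8,7,8,6,6]
j=5: arr[5]=8 > 6 → no swap
j=6: arr[6]=6 ≤ 6 → i=1, swap arr[1],arr[6] → [6,6,9,8,7,8,7,6]
(after j=6) arr = [6,6,9,8,7,8,7,6]

[6,6,9,8,7,8,7,6]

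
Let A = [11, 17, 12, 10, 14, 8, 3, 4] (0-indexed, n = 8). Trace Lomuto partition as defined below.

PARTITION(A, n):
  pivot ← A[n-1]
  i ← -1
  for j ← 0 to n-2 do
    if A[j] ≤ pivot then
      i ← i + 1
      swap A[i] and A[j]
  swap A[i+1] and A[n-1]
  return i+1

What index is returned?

pivot=4, i=-1
j=0: 11>4, skip
j=1: 17>4, skip
j=2: 12>4, skip
j=3: 10>4, skip
j=4: 14>4, skip
j=5: 8>4, skip
j=6: 3≤4, i=0, swap(0,6) ⇒ [3, 17, 12, 10, 14, 8, 11, 4]
swap(1,7) ⇒ [3, 4, 12, 10, 14, 8, 11, 17]; return 1

1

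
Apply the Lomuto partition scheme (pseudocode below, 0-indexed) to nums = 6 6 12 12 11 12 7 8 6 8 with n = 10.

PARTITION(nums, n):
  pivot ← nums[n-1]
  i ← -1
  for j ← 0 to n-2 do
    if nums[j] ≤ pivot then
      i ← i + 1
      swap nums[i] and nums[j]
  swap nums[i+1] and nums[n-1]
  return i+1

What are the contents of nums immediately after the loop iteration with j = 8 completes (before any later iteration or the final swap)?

6 6 7 8 6 12 12 12 11 8

pivot=8, i=-1
j=0: 6≤8, i=0, swap(0,0) ⇒ 6 6 12 12 11 12 7 8 6 8
j=1: 6≤8, i=1, swap(1,1) ⇒ 6 6 12 12 11 12 7 8 6 8
j=2: 12>8, skip
j=3: 12>8, skip
j=4: 11>8, skip
j=5: 12>8, skip
j=6: 7≤8, i=2, swap(2,6) ⇒ 6 6 7 12 11 12 12 8 6 8
j=7: 8≤8, i=3, swap(3,7) ⇒ 6 6 7 8 11 12 12 12 6 8
j=8: 6≤8, i=4, swap(4,8) ⇒ 6 6 7 8 6 12 12 12 11 8
(after j=8) nums = 6 6 7 8 6 12 12 12 11 8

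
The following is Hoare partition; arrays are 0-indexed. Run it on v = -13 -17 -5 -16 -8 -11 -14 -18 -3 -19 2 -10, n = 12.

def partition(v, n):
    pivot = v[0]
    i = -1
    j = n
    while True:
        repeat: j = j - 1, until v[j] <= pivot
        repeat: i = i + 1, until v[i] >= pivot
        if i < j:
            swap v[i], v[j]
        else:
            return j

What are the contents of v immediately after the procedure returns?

-19 -17 -18 -16 -14 -11 -8 -5 -3 -13 2 -10

pivot = v[0] = -13; i = -1, j = 12
j→9 (v[9]=-19≤-13), i→0 (v[0]=-13≥-13); i<j, swap → -19 -17 -5 -16 -8 -11 -14 -18 -3 -13 2 -10
j→7 (v[7]=-18≤-13), i→2 (v[2]=-5≥-13); i<j, swap → -19 -17 -18 -16 -8 -11 -14 -5 -3 -13 2 -10
j→6 (v[6]=-14≤-13), i→4 (v[4]=-8≥-13); i<j, swap → -19 -17 -18 -16 -14 -11 -8 -5 -3 -13 2 -10
j→4, i→5; i≥j, return j=4. v = -19 -17 -18 -16 -14 -11 -8 -5 -3 -13 2 -10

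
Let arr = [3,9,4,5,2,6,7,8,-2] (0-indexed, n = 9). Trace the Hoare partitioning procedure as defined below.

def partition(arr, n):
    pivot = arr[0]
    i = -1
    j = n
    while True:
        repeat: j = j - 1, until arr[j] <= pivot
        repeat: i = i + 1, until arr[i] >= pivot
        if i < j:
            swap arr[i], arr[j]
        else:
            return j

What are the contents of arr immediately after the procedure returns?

pivot=3
j stops at 8 (-2), i stops at 0 (3); swap ⇒ [-2,9,4,5,2,6,7,8,3]
j stops at 4 (2), i stops at 1 (9); swap ⇒ [-2,2,4,5,9,6,7,8,3]
j stops at 1, i stops at 2; i≥j ⇒ return 1. arr=[-2,2,4,5,9,6,7,8,3]

[-2,2,4,5,9,6,7,8,3]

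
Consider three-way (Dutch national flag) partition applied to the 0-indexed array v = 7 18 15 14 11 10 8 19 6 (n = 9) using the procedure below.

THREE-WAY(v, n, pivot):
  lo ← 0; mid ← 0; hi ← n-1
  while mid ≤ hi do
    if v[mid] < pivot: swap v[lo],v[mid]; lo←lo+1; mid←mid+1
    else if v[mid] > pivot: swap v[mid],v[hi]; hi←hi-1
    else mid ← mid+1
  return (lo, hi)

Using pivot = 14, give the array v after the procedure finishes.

7 6 8 11 10 14 19 15 18

lo=0 mid=0 hi=8
7<14: swap(0,0), lo=1 mid=1 ⇒ 7 18 15 14 11 10 8 19 6
18>14: swap(1,8), hi=7 ⇒ 7 6 15 14 11 10 8 19 18
6<14: swap(1,1), lo=2 mid=2 ⇒ 7 6 15 14 11 10 8 19 18
15>14: swap(2,7), hi=6 ⇒ 7 6 19 14 11 10 8 15 18
19>14: swap(2,6), hi=5 ⇒ 7 6 8 14 11 10 19 15 18
8<14: swap(2,2), lo=3 mid=3 ⇒ 7 6 8 14 11 10 19 15 18
14=14: mid=4
11<14: swap(3,4), lo=4 mid=5 ⇒ 7 6 8 11 14 10 19 15 18
10<14: swap(4,5), lo=5 mid=6 ⇒ 7 6 8 11 10 14 19 15 18
done. lo=5 hi=5; v=7 6 8 11 10 14 19 15 18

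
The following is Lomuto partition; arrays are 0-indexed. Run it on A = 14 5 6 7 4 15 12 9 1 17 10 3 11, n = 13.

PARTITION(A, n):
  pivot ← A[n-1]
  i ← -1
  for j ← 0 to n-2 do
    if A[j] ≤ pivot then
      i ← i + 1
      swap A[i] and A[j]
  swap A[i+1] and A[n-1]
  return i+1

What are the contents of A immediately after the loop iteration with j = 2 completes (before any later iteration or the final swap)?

pivot=11, i=-1
j=0: 14>11, skip
j=1: 5≤11, i=0, swap(0,1) ⇒ 5 14 6 7 4 15 12 9 1 17 10 3 11
j=2: 6≤11, i=1, swap(1,2) ⇒ 5 6 14 7 4 15 12 9 1 17 10 3 11
(after j=2) A = 5 6 14 7 4 15 12 9 1 17 10 3 11

5 6 14 7 4 15 12 9 1 17 10 3 11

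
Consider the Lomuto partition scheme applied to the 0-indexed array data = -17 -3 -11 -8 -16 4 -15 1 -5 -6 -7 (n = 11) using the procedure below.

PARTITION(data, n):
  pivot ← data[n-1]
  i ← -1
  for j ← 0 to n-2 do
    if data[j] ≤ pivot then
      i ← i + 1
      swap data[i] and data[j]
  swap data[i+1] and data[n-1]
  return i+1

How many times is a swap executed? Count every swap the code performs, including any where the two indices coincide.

pivot=-7, i=-1
j=0: -17≤-7, i=0, swap(0,0) ⇒ -17 -3 -11 -8 -16 4 -15 1 -5 -6 -7
j=1: -3>-7, skip
j=2: -11≤-7, i=1, swap(1,2) ⇒ -17 -11 -3 -8 -16 4 -15 1 -5 -6 -7
j=3: -8≤-7, i=2, swap(2,3) ⇒ -17 -11 -8 -3 -16 4 -15 1 -5 -6 -7
j=4: -16≤-7, i=3, swap(3,4) ⇒ -17 -11 -8 -16 -3 4 -15 1 -5 -6 -7
j=5: 4>-7, skip
j=6: -15≤-7, i=4, swap(4,6) ⇒ -17 -11 -8 -16 -15 4 -3 1 -5 -6 -7
j=7: 1>-7, skip
j=8: -5>-7, skip
j=9: -6>-7, skip
swap(5,10) ⇒ -17 -11 -8 -16 -15 -7 -3 1 -5 -6 4; return 5

6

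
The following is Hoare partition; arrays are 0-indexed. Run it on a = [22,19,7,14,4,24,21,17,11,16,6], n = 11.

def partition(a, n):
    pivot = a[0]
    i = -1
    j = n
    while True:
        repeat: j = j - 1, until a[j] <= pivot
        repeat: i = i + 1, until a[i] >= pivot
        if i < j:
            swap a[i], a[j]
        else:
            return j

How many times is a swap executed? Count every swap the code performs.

2

pivot = a[0] = 22; i = -1, j = 11
j→10 (a[10]=6≤22), i→0 (a[0]=22≥22); i<j, swap → [6,19,7,14,4,24,21,17,11,16,22]
j→9 (a[9]=16≤22), i→5 (a[5]=24≥22); i<j, swap → [6,19,7,14,4,16,21,17,11,24,22]
j→8, i→9; i≥j, return j=8. a = [6,19,7,14,4,16,21,17,11,24,22]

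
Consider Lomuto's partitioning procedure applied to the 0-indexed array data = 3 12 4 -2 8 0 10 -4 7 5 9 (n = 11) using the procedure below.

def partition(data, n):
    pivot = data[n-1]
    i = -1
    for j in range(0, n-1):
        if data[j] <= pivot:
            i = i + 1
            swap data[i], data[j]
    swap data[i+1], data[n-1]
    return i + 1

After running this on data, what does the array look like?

pivot = data[10] = 9; i = -1
j=0: data[0]=3 ≤ 9 → i=0, swap data[0],data[0] (no change) → 3 12 4 -2 8 0 10 -4 7 5 9
j=1: data[1]=12 > 9 → no swap
j=2: data[2]=4 ≤ 9 → i=1, swap data[1],data[2] → 3 4 12 -2 8 0 10 -4 7 5 9
j=3: data[3]=-2 ≤ 9 → i=2, swap data[2],data[3] → 3 4 -2 12 8 0 10 -4 7 5 9
j=4: data[4]=8 ≤ 9 → i=3, swap data[3],data[4] → 3 4 -2 8 12 0 10 -4 7 5 9
j=5: data[5]=0 ≤ 9 → i=4, swap data[4],data[5] → 3 4 -2 8 0 12 10 -4 7 5 9
j=6: data[6]=10 > 9 → no swap
j=7: data[7]=-4 ≤ 9 → i=5, swap data[5],data[7] → 3 4 -2 8 0 -4 10 12 7 5 9
j=8: data[8]=7 ≤ 9 → i=6, swap data[6],data[8] → 3 4 -2 8 0 -4 7 12 10 5 9
j=9: data[9]=5 ≤ 9 → i=7, swap data[7],data[9] → 3 4 -2 8 0 -4 7 5 10 12 9
final swap data[8],data[10] → 3 4 -2 8 0 -4 7 5 9 12 10; return 8

3 4 -2 8 0 -4 7 5 9 12 10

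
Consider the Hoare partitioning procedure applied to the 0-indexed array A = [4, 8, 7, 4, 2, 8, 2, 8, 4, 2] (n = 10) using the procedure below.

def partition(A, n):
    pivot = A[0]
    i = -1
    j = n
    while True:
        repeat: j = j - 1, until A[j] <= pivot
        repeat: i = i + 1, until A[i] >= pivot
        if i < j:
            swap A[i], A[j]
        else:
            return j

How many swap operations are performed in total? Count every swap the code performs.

pivot = A[0] = 4; i = -1, j = 10
j→9 (A[9]=2≤4), i→0 (A[0]=4≥4); i<j, swap → [2, 8, 7, 4, 2, 8, 2, 8, 4, 4]
j→8 (A[8]=4≤4), i→1 (A[1]=8≥4); i<j, swap → [2, 4, 7, 4, 2, 8, 2, 8, 8, 4]
j→6 (A[6]=2≤4), i→2 (A[2]=7≥4); i<j, swap → [2, 4, 2, 4, 2, 8, 7, 8, 8, 4]
j→4 (A[4]=2≤4), i→3 (A[3]=4≥4); i<j, swap → [2, 4, 2, 2, 4, 8, 7, 8, 8, 4]
j→3, i→4; i≥j, return j=3. A = [2, 4, 2, 2, 4, 8, 7, 8, 8, 4]

4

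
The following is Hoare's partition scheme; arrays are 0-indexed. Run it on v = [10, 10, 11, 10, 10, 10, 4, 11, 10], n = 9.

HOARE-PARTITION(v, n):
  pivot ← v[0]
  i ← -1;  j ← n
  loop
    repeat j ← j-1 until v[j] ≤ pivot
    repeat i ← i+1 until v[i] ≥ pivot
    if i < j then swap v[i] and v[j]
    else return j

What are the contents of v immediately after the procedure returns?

pivot = v[0] = 10; i = -1, j = 9
j→8 (v[8]=10≤10), i→0 (v[0]=10≥10); i<j, swap → [10, 10, 11, 10, 10, 10, 4, 11, 10]
j→6 (v[6]=4≤10), i→1 (v[1]=10≥10); i<j, swap → [10, 4, 11, 10, 10, 10, 10, 11, 10]
j→5 (v[5]=10≤10), i→2 (v[2]=11≥10); i<j, swap → [10, 4, 10, 10, 10, 11, 10, 11, 10]
j→4 (v[4]=10≤10), i→3 (v[3]=10≥10); i<j, swap → [10, 4, 10, 10, 10, 11, 10, 11, 10]
j→3, i→4; i≥j, return j=3. v = [10, 4, 10, 10, 10, 11, 10, 11, 10]

[10, 4, 10, 10, 10, 11, 10, 11, 10]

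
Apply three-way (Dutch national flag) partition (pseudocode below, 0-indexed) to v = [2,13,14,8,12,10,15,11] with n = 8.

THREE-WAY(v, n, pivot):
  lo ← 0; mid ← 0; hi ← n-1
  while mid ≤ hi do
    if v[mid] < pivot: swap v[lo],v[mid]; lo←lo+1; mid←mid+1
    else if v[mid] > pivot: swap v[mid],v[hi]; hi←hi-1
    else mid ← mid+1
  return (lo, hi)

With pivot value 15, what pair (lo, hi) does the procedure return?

pivot = 15; lo=0, mid=0, hi=7
v[mid]=2<15: swap v[0],v[0]; lo=1,mid=1 → [2,13,14,8,12,10,15,11]
v[mid]=13<15: swap v[1],v[1]; lo=2,mid=2 → [2,13,14,8,12,10,15,11]
v[mid]=14<15: swap v[2],v[2]; lo=3,mid=3 → [2,13,14,8,12,10,15,11]
v[mid]=8<15: swap v[3],v[3]; lo=4,mid=4 → [2,13,14,8,12,10,15,11]
v[mid]=12<15: swap v[4],v[4]; lo=5,mid=5 → [2,13,14,8,12,10,15,11]
v[mid]=10<15: swap v[5],v[5]; lo=6,mid=6 → [2,13,14,8,12,10,15,11]
v[mid]=15=15: mid=7
v[mid]=11<15: swap v[6],v[7]; lo=7,mid=8 → [2,13,14,8,12,10,11,15]
end: lo=7, hi=7; v = [2,13,14,8,12,10,11,15]

(7, 7)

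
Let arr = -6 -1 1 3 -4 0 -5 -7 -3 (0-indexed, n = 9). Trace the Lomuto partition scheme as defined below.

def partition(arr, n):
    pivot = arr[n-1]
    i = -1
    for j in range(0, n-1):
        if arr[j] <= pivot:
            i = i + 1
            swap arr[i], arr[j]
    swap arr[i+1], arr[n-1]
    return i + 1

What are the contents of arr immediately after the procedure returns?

-6 -4 -5 -7 -3 0 1 3 -1

pivot = arr[8] = -3; i = -1
j=0: arr[0]=-6 ≤ -3 → i=0, swap arr[0],arr[0] (no change) → -6 -1 1 3 -4 0 -5 -7 -3
j=1: arr[1]=-1 > -3 → no swap
j=2: arr[2]=1 > -3 → no swap
j=3: arr[3]=3 > -3 → no swap
j=4: arr[4]=-4 ≤ -3 → i=1, swap arr[1],arr[4] → -6 -4 1 3 -1 0 -5 -7 -3
j=5: arr[5]=0 > -3 → no swap
j=6: arr[6]=-5 ≤ -3 → i=2, swap arr[2],arr[6] → -6 -4 -5 3 -1 0 1 -7 -3
j=7: arr[7]=-7 ≤ -3 → i=3, swap arr[3],arr[7] → -6 -4 -5 -7 -1 0 1 3 -3
final swap arr[4],arr[8] → -6 -4 -5 -7 -3 0 1 3 -1; return 4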